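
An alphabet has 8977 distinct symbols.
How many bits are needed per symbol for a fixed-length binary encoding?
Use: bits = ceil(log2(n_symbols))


log2(8977) = 13.132
Bracket: 2^13 = 8192 < 8977 <= 2^14 = 16384
So ceil(log2(8977)) = 14

bits = ceil(log2(8977)) = ceil(13.132) = 14 bits


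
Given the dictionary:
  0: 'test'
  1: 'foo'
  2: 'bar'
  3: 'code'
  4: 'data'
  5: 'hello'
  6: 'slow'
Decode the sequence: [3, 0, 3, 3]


Look up each index in the dictionary:
  3 -> 'code'
  0 -> 'test'
  3 -> 'code'
  3 -> 'code'

Decoded: "code test code code"


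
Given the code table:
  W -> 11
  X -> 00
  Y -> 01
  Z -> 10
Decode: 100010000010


Decoding:
10 -> Z
00 -> X
10 -> Z
00 -> X
00 -> X
10 -> Z


Result: ZXZXXZ


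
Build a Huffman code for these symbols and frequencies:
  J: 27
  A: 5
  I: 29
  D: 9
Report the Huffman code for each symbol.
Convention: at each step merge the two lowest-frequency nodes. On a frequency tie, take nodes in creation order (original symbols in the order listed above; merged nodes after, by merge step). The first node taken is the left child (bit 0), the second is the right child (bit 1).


Huffman tree construction:
Step 1: Merge A(5) + D(9) = 14
Step 2: Merge (A+D)(14) + J(27) = 41
Step 3: Merge I(29) + ((A+D)+J)(41) = 70
Read each symbol's code off the tree from the root (left child = 0, right child = 1).

Codes:
  J: 11 (length 2)
  A: 100 (length 3)
  I: 0 (length 1)
  D: 101 (length 3)
Average code length: 125/70 = 1.7857 bits/symbol


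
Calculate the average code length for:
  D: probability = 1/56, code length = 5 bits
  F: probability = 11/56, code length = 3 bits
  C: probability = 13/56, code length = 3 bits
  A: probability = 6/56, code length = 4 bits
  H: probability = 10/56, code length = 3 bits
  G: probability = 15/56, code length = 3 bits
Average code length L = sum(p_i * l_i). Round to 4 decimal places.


Weighted contributions p_i * l_i:
  D: (1/56) * 5 = 5/56
  F: (11/56) * 3 = 33/56
  C: (13/56) * 3 = 39/56
  A: (6/56) * 4 = 24/56
  H: (10/56) * 3 = 30/56
  G: (15/56) * 3 = 45/56
Sum = (5 + 33 + 39 + 24 + 30 + 45)/56 = 176/56

L = 176/56 = 3.1429 bits/symbol


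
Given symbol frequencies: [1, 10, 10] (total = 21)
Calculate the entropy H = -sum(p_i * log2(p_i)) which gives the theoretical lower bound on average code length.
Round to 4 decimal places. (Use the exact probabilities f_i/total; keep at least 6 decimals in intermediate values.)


Per-symbol terms -p_i * log2(p_i) with p_i = f_i/21:
  p = 1/21 = 0.047619: log2(p) = -4.392317, -p*log2(p) = 0.209158
  p = 10/21 = 0.476190: log2(p) = -1.070389, -p*log2(p) = 0.509709
  p = 10/21 = 0.476190: log2(p) = -1.070389, -p*log2(p) = 0.509709
H = 0.209158 + 0.509709 + 0.509709 = 1.228576

H = 1.2286 bits/symbol


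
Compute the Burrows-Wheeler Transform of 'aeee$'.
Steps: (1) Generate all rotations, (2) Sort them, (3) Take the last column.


Rotations (sorted):
  0: $aeee -> last char: e
  1: aeee$ -> last char: $
  2: e$aee -> last char: e
  3: ee$ae -> last char: e
  4: eee$a -> last char: a


BWT = e$eea


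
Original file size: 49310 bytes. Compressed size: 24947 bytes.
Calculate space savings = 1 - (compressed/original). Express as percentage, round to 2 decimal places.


ratio = compressed/original = 24947/49310 = 0.505922
savings = 1 - ratio = 1 - 0.505922 = 0.494078
as a percentage: 0.494078 * 100 = 49.41%

Space savings = 1 - 24947/49310 = 49.41%


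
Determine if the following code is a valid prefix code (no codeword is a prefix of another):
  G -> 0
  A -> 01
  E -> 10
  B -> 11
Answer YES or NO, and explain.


Checking each pair (does one codeword prefix another?):
  G='0' vs A='01': prefix -- VIOLATION

NO -- this is NOT a valid prefix code. G (0) is a prefix of A (01).


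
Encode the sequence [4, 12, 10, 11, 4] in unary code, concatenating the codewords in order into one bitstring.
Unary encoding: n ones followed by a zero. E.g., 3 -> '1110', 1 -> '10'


Encode each number as n ones followed by a terminating 0:
  4 -> 11110 (5 bits)
  12 -> 1111111111110 (13 bits)
  10 -> 11111111110 (11 bits)
  11 -> 111111111110 (12 bits)
  4 -> 11110 (5 bits)
Total length = 5 + 13 + 11 + 12 + 5 = 46 bits.

Unary([4, 12, 10, 11, 4]) = 1111011111111111101111111111011111111111011110 (46 bits)


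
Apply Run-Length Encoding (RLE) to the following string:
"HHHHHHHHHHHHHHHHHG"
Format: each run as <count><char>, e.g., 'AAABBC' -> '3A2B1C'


Scanning runs left to right:
  i=0: run of 'H' x 17 -> '17H'
  i=17: run of 'G' x 1 -> '1G'

RLE = 17H1G


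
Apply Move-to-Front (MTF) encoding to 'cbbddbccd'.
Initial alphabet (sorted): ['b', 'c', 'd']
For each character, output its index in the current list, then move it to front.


MTF encoding:
'c': index 1 in ['b', 'c', 'd'] -> ['c', 'b', 'd']
'b': index 1 in ['c', 'b', 'd'] -> ['b', 'c', 'd']
'b': index 0 in ['b', 'c', 'd'] -> ['b', 'c', 'd']
'd': index 2 in ['b', 'c', 'd'] -> ['d', 'b', 'c']
'd': index 0 in ['d', 'b', 'c'] -> ['d', 'b', 'c']
'b': index 1 in ['d', 'b', 'c'] -> ['b', 'd', 'c']
'c': index 2 in ['b', 'd', 'c'] -> ['c', 'b', 'd']
'c': index 0 in ['c', 'b', 'd'] -> ['c', 'b', 'd']
'd': index 2 in ['c', 'b', 'd'] -> ['d', 'c', 'b']


Output: [1, 1, 0, 2, 0, 1, 2, 0, 2]


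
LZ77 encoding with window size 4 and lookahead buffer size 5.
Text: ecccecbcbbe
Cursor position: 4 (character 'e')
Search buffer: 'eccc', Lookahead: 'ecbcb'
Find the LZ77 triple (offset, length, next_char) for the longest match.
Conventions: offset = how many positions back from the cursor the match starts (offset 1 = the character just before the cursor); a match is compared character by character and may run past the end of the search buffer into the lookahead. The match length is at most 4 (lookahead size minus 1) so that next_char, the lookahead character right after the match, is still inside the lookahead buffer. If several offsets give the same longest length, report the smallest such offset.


Try each offset into the search buffer:
  offset=1 (pos 3, char 'c'): match length 0
  offset=2 (pos 2, char 'c'): match length 0
  offset=3 (pos 1, char 'c'): match length 0
  offset=4 (pos 0, char 'e'): match length 2
Longest match has length 2 at offset 4.
next_char = character at position 4 + 2 = 6 -> 'b'

Best match: offset=4, length=2 (matching 'ec' starting at position 0)
LZ77 triple: (4, 2, 'b')


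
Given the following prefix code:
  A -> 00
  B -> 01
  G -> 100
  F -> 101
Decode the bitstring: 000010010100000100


Decoding step by step:
Bits 00 -> A
Bits 00 -> A
Bits 100 -> G
Bits 101 -> F
Bits 00 -> A
Bits 00 -> A
Bits 01 -> B
Bits 00 -> A


Decoded message: AAGFAABA


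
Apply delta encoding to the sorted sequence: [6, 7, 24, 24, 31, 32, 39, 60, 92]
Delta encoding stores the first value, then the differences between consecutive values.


First value: 6
Deltas:
  7 - 6 = 1
  24 - 7 = 17
  24 - 24 = 0
  31 - 24 = 7
  32 - 31 = 1
  39 - 32 = 7
  60 - 39 = 21
  92 - 60 = 32


Delta encoded: [6, 1, 17, 0, 7, 1, 7, 21, 32]


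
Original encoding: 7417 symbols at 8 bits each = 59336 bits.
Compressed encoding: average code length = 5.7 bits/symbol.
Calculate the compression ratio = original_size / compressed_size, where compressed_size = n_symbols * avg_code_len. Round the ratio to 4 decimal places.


original_size = n_symbols * orig_bits = 7417 * 8 = 59336 bits
compressed_size = n_symbols * avg_code_len = 7417 * 5.7 = 42276.9 bits
ratio = original_size / compressed_size = 59336 / 42276.9 = 1.4035

Compression ratio = 1.4035


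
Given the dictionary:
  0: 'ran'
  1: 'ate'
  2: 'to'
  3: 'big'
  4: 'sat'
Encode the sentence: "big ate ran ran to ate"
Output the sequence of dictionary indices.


Look up each word in the dictionary:
  'big' -> 3
  'ate' -> 1
  'ran' -> 0
  'ran' -> 0
  'to' -> 2
  'ate' -> 1

Encoded: [3, 1, 0, 0, 2, 1]


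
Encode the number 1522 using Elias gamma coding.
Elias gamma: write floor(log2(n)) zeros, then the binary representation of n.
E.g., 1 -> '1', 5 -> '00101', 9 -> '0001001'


num_bits = floor(log2(1522)) + 1 = 11
leading_zeros = num_bits - 1 = 10
binary(1522) = 10111110010

Elias gamma(1522) = '0000000000' + '10111110010' = 000000000010111110010 (21 bits)


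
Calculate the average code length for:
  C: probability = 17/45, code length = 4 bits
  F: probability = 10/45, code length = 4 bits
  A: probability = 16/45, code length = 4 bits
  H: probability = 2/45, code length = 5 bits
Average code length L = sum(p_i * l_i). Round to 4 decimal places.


Weighted contributions p_i * l_i:
  C: (17/45) * 4 = 68/45
  F: (10/45) * 4 = 40/45
  A: (16/45) * 4 = 64/45
  H: (2/45) * 5 = 10/45
Sum = (68 + 40 + 64 + 10)/45 = 182/45

L = 182/45 = 4.0444 bits/symbol


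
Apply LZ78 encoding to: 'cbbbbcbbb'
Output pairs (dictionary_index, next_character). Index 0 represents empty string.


LZ78 encoding steps:
Dictionary: {0: ''}
Step 1: w='' (idx 0), next='c' -> output (0, 'c'), add 'c' as idx 1
Step 2: w='' (idx 0), next='b' -> output (0, 'b'), add 'b' as idx 2
Step 3: w='b' (idx 2), next='b' -> output (2, 'b'), add 'bb' as idx 3
Step 4: w='b' (idx 2), next='c' -> output (2, 'c'), add 'bc' as idx 4
Step 5: w='bb' (idx 3), next='b' -> output (3, 'b'), add 'bbb' as idx 5


Encoded: [(0, 'c'), (0, 'b'), (2, 'b'), (2, 'c'), (3, 'b')]


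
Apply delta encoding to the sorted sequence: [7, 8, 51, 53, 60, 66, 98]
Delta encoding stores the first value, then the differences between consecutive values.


First value: 7
Deltas:
  8 - 7 = 1
  51 - 8 = 43
  53 - 51 = 2
  60 - 53 = 7
  66 - 60 = 6
  98 - 66 = 32


Delta encoded: [7, 1, 43, 2, 7, 6, 32]


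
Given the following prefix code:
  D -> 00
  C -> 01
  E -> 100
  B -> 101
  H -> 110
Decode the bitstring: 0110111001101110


Decoding step by step:
Bits 01 -> C
Bits 101 -> B
Bits 110 -> H
Bits 01 -> C
Bits 101 -> B
Bits 110 -> H


Decoded message: CBHCBH


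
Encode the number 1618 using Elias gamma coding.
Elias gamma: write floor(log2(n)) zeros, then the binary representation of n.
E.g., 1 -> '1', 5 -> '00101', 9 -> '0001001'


num_bits = floor(log2(1618)) + 1 = 11
leading_zeros = num_bits - 1 = 10
binary(1618) = 11001010010

Elias gamma(1618) = '0000000000' + '11001010010' = 000000000011001010010 (21 bits)


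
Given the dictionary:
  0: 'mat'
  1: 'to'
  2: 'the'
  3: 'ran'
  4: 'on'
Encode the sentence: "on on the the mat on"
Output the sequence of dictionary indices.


Look up each word in the dictionary:
  'on' -> 4
  'on' -> 4
  'the' -> 2
  'the' -> 2
  'mat' -> 0
  'on' -> 4

Encoded: [4, 4, 2, 2, 0, 4]


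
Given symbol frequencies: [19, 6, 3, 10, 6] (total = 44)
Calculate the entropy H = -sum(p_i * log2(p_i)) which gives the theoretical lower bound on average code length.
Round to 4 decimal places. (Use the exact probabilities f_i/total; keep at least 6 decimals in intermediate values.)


Per-symbol terms -p_i * log2(p_i) with p_i = f_i/44:
  p = 19/44 = 0.431818: log2(p) = -1.211504, -p*log2(p) = 0.523149
  p = 6/44 = 0.136364: log2(p) = -2.874469, -p*log2(p) = 0.391973
  p = 3/44 = 0.068182: log2(p) = -3.874469, -p*log2(p) = 0.264168
  p = 10/44 = 0.227273: log2(p) = -2.137504, -p*log2(p) = 0.485796
  p = 6/44 = 0.136364: log2(p) = -2.874469, -p*log2(p) = 0.391973
H = 0.523149 + 0.391973 + 0.264168 + 0.485796 + 0.391973 = 2.057059

H = 2.0571 bits/symbol


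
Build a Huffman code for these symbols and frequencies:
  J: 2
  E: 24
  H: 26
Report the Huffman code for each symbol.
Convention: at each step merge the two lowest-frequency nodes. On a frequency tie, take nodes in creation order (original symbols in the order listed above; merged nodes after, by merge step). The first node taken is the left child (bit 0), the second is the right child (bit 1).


Huffman tree construction:
Step 1: Merge J(2) + E(24) = 26
Step 2: Merge H(26) + (J+E)(26) = 52
Read each symbol's code off the tree from the root (left child = 0, right child = 1).

Codes:
  J: 10 (length 2)
  E: 11 (length 2)
  H: 0 (length 1)
Average code length: 78/52 = 1.5000 bits/symbol


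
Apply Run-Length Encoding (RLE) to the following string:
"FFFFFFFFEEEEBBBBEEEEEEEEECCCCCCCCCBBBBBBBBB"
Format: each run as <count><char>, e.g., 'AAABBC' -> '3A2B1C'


Scanning runs left to right:
  i=0: run of 'F' x 8 -> '8F'
  i=8: run of 'E' x 4 -> '4E'
  i=12: run of 'B' x 4 -> '4B'
  i=16: run of 'E' x 9 -> '9E'
  i=25: run of 'C' x 9 -> '9C'
  i=34: run of 'B' x 9 -> '9B'

RLE = 8F4E4B9E9C9B


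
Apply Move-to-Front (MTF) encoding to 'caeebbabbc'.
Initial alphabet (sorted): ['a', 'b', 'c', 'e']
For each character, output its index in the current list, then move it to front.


MTF encoding:
'c': index 2 in ['a', 'b', 'c', 'e'] -> ['c', 'a', 'b', 'e']
'a': index 1 in ['c', 'a', 'b', 'e'] -> ['a', 'c', 'b', 'e']
'e': index 3 in ['a', 'c', 'b', 'e'] -> ['e', 'a', 'c', 'b']
'e': index 0 in ['e', 'a', 'c', 'b'] -> ['e', 'a', 'c', 'b']
'b': index 3 in ['e', 'a', 'c', 'b'] -> ['b', 'e', 'a', 'c']
'b': index 0 in ['b', 'e', 'a', 'c'] -> ['b', 'e', 'a', 'c']
'a': index 2 in ['b', 'e', 'a', 'c'] -> ['a', 'b', 'e', 'c']
'b': index 1 in ['a', 'b', 'e', 'c'] -> ['b', 'a', 'e', 'c']
'b': index 0 in ['b', 'a', 'e', 'c'] -> ['b', 'a', 'e', 'c']
'c': index 3 in ['b', 'a', 'e', 'c'] -> ['c', 'b', 'a', 'e']


Output: [2, 1, 3, 0, 3, 0, 2, 1, 0, 3]


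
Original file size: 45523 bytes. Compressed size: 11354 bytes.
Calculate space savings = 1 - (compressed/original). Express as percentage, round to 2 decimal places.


ratio = compressed/original = 11354/45523 = 0.249412
savings = 1 - ratio = 1 - 0.249412 = 0.750588
as a percentage: 0.750588 * 100 = 75.06%

Space savings = 1 - 11354/45523 = 75.06%


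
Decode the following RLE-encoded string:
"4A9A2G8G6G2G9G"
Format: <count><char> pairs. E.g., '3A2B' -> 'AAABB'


Expanding each <count><char> pair:
  4A -> 'AAAA'
  9A -> 'AAAAAAAAA'
  2G -> 'GG'
  8G -> 'GGGGGGGG'
  6G -> 'GGGGGG'
  2G -> 'GG'
  9G -> 'GGGGGGGGG'

Decoded = AAAAAAAAAAAAAGGGGGGGGGGGGGGGGGGGGGGGGGGG


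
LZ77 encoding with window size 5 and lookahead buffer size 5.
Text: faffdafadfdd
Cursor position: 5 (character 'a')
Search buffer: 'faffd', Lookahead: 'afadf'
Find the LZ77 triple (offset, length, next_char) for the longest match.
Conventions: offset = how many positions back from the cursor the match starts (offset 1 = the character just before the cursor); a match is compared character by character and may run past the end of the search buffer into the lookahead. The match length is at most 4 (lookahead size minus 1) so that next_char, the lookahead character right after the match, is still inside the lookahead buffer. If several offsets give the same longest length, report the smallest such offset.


Try each offset into the search buffer:
  offset=1 (pos 4, char 'd'): match length 0
  offset=2 (pos 3, char 'f'): match length 0
  offset=3 (pos 2, char 'f'): match length 0
  offset=4 (pos 1, char 'a'): match length 2
  offset=5 (pos 0, char 'f'): match length 0
Longest match has length 2 at offset 4.
next_char = character at position 5 + 2 = 7 -> 'a'

Best match: offset=4, length=2 (matching 'af' starting at position 1)
LZ77 triple: (4, 2, 'a')


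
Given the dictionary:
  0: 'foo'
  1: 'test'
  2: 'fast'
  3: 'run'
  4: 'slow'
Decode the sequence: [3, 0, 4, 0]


Look up each index in the dictionary:
  3 -> 'run'
  0 -> 'foo'
  4 -> 'slow'
  0 -> 'foo'

Decoded: "run foo slow foo"


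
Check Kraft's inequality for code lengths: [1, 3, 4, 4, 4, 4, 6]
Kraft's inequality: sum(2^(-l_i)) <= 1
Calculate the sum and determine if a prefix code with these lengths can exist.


Sum = 2^(-1) + 2^(-3) + 2^(-4) + 2^(-4) + 2^(-4) + 2^(-4) + 2^(-6)
    = 0.5 + 0.125 + 0.0625 + 0.0625 + 0.0625 + 0.0625 + 0.015625
    = 57/64 = 0.890625
Since 0.890625 <= 1, Kraft's inequality IS satisfied.
A prefix code with these lengths CAN exist.

Kraft sum = 0.890625. Satisfied.


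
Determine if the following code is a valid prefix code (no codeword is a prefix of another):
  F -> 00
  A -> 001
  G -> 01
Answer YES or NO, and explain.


Checking each pair (does one codeword prefix another?):
  F='00' vs A='001': prefix -- VIOLATION

NO -- this is NOT a valid prefix code. F (00) is a prefix of A (001).


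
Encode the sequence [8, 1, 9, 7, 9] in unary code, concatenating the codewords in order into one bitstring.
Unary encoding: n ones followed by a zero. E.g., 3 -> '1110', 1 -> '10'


Encode each number as n ones followed by a terminating 0:
  8 -> 111111110 (9 bits)
  1 -> 10 (2 bits)
  9 -> 1111111110 (10 bits)
  7 -> 11111110 (8 bits)
  9 -> 1111111110 (10 bits)
Total length = 9 + 2 + 10 + 8 + 10 = 39 bits.

Unary([8, 1, 9, 7, 9]) = 111111110101111111110111111101111111110 (39 bits)


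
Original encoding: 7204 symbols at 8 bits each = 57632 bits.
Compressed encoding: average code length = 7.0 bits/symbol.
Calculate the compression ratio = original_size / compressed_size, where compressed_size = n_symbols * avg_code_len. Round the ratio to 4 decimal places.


original_size = n_symbols * orig_bits = 7204 * 8 = 57632 bits
compressed_size = n_symbols * avg_code_len = 7204 * 7.0 = 50428.0 bits
ratio = original_size / compressed_size = 57632 / 50428.0 = 1.1429

Compression ratio = 1.1429


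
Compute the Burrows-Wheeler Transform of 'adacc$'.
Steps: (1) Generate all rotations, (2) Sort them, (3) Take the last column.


Rotations (sorted):
  0: $adacc -> last char: c
  1: acc$ad -> last char: d
  2: adacc$ -> last char: $
  3: c$adac -> last char: c
  4: cc$ada -> last char: a
  5: dacc$a -> last char: a


BWT = cd$caa


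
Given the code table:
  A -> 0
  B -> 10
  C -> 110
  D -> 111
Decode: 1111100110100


Decoding:
111 -> D
110 -> C
0 -> A
110 -> C
10 -> B
0 -> A


Result: DCACBA


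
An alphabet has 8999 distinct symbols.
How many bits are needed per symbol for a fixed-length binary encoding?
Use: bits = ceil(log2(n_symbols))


log2(8999) = 13.1355
Bracket: 2^13 = 8192 < 8999 <= 2^14 = 16384
So ceil(log2(8999)) = 14

bits = ceil(log2(8999)) = ceil(13.1355) = 14 bits


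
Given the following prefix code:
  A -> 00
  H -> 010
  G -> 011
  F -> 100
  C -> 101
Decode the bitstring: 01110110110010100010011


Decoding step by step:
Bits 011 -> G
Bits 101 -> C
Bits 101 -> C
Bits 100 -> F
Bits 101 -> C
Bits 00 -> A
Bits 010 -> H
Bits 011 -> G


Decoded message: GCCFCAHG


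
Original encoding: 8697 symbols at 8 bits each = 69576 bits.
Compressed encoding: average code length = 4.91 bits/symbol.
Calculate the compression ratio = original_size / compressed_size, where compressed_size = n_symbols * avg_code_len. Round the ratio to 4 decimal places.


original_size = n_symbols * orig_bits = 8697 * 8 = 69576 bits
compressed_size = n_symbols * avg_code_len = 8697 * 4.91 = 42702.27 bits
ratio = original_size / compressed_size = 69576 / 42702.27 = 1.6293

Compression ratio = 1.6293


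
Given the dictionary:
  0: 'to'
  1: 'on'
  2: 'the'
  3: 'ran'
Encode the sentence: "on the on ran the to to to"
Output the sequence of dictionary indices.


Look up each word in the dictionary:
  'on' -> 1
  'the' -> 2
  'on' -> 1
  'ran' -> 3
  'the' -> 2
  'to' -> 0
  'to' -> 0
  'to' -> 0

Encoded: [1, 2, 1, 3, 2, 0, 0, 0]


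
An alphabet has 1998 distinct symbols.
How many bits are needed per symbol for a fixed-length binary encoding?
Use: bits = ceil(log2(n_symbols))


log2(1998) = 10.9643
Bracket: 2^10 = 1024 < 1998 <= 2^11 = 2048
So ceil(log2(1998)) = 11

bits = ceil(log2(1998)) = ceil(10.9643) = 11 bits


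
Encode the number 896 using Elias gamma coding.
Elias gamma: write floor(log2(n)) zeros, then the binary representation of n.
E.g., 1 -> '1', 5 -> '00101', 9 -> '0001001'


num_bits = floor(log2(896)) + 1 = 10
leading_zeros = num_bits - 1 = 9
binary(896) = 1110000000

Elias gamma(896) = '000000000' + '1110000000' = 0000000001110000000 (19 bits)


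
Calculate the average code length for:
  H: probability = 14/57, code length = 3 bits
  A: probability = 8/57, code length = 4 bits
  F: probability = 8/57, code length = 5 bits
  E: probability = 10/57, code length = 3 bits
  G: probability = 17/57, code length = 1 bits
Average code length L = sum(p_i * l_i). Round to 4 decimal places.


Weighted contributions p_i * l_i:
  H: (14/57) * 3 = 42/57
  A: (8/57) * 4 = 32/57
  F: (8/57) * 5 = 40/57
  E: (10/57) * 3 = 30/57
  G: (17/57) * 1 = 17/57
Sum = (42 + 32 + 40 + 30 + 17)/57 = 161/57

L = 161/57 = 2.8246 bits/symbol


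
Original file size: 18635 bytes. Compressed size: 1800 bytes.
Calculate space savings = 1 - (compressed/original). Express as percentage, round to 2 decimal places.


ratio = compressed/original = 1800/18635 = 0.096592
savings = 1 - ratio = 1 - 0.096592 = 0.903408
as a percentage: 0.903408 * 100 = 90.34%

Space savings = 1 - 1800/18635 = 90.34%


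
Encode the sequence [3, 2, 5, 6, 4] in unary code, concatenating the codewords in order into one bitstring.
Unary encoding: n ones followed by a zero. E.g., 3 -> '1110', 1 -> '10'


Encode each number as n ones followed by a terminating 0:
  3 -> 1110 (4 bits)
  2 -> 110 (3 bits)
  5 -> 111110 (6 bits)
  6 -> 1111110 (7 bits)
  4 -> 11110 (5 bits)
Total length = 4 + 3 + 6 + 7 + 5 = 25 bits.

Unary([3, 2, 5, 6, 4]) = 1110110111110111111011110 (25 bits)


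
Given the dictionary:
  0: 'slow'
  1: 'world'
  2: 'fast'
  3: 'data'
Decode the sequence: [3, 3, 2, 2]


Look up each index in the dictionary:
  3 -> 'data'
  3 -> 'data'
  2 -> 'fast'
  2 -> 'fast'

Decoded: "data data fast fast"


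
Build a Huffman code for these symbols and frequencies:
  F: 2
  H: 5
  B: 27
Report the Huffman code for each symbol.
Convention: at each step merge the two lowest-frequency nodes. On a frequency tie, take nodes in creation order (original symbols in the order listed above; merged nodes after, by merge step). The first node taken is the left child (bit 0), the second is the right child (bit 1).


Huffman tree construction:
Step 1: Merge F(2) + H(5) = 7
Step 2: Merge (F+H)(7) + B(27) = 34
Read each symbol's code off the tree from the root (left child = 0, right child = 1).

Codes:
  F: 00 (length 2)
  H: 01 (length 2)
  B: 1 (length 1)
Average code length: 41/34 = 1.2059 bits/symbol


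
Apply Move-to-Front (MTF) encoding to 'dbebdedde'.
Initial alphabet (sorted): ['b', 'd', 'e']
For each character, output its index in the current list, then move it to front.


MTF encoding:
'd': index 1 in ['b', 'd', 'e'] -> ['d', 'b', 'e']
'b': index 1 in ['d', 'b', 'e'] -> ['b', 'd', 'e']
'e': index 2 in ['b', 'd', 'e'] -> ['e', 'b', 'd']
'b': index 1 in ['e', 'b', 'd'] -> ['b', 'e', 'd']
'd': index 2 in ['b', 'e', 'd'] -> ['d', 'b', 'e']
'e': index 2 in ['d', 'b', 'e'] -> ['e', 'd', 'b']
'd': index 1 in ['e', 'd', 'b'] -> ['d', 'e', 'b']
'd': index 0 in ['d', 'e', 'b'] -> ['d', 'e', 'b']
'e': index 1 in ['d', 'e', 'b'] -> ['e', 'd', 'b']


Output: [1, 1, 2, 1, 2, 2, 1, 0, 1]


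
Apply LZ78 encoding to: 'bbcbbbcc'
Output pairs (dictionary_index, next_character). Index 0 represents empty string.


LZ78 encoding steps:
Dictionary: {0: ''}
Step 1: w='' (idx 0), next='b' -> output (0, 'b'), add 'b' as idx 1
Step 2: w='b' (idx 1), next='c' -> output (1, 'c'), add 'bc' as idx 2
Step 3: w='b' (idx 1), next='b' -> output (1, 'b'), add 'bb' as idx 3
Step 4: w='bc' (idx 2), next='c' -> output (2, 'c'), add 'bcc' as idx 4


Encoded: [(0, 'b'), (1, 'c'), (1, 'b'), (2, 'c')]


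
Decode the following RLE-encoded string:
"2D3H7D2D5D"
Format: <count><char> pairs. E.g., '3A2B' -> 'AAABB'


Expanding each <count><char> pair:
  2D -> 'DD'
  3H -> 'HHH'
  7D -> 'DDDDDDD'
  2D -> 'DD'
  5D -> 'DDDDD'

Decoded = DDHHHDDDDDDDDDDDDDD


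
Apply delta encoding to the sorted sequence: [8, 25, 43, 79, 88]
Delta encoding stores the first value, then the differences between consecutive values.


First value: 8
Deltas:
  25 - 8 = 17
  43 - 25 = 18
  79 - 43 = 36
  88 - 79 = 9


Delta encoded: [8, 17, 18, 36, 9]


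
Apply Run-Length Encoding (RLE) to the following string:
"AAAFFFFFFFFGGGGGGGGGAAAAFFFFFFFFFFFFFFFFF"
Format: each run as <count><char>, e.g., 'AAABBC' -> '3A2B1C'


Scanning runs left to right:
  i=0: run of 'A' x 3 -> '3A'
  i=3: run of 'F' x 8 -> '8F'
  i=11: run of 'G' x 9 -> '9G'
  i=20: run of 'A' x 4 -> '4A'
  i=24: run of 'F' x 17 -> '17F'

RLE = 3A8F9G4A17F


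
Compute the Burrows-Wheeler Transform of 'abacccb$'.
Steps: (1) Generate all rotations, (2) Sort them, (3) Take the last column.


Rotations (sorted):
  0: $abacccb -> last char: b
  1: abacccb$ -> last char: $
  2: acccb$ab -> last char: b
  3: b$abaccc -> last char: c
  4: bacccb$a -> last char: a
  5: cb$abacc -> last char: c
  6: ccb$abac -> last char: c
  7: cccb$aba -> last char: a


BWT = b$bcacca


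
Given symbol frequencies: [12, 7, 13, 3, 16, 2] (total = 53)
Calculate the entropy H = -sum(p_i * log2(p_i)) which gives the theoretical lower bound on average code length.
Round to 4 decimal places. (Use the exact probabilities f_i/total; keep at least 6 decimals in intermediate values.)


Per-symbol terms -p_i * log2(p_i) with p_i = f_i/53:
  p = 12/53 = 0.226415: log2(p) = -2.142958, -p*log2(p) = 0.485198
  p = 7/53 = 0.132075: log2(p) = -2.920566, -p*log2(p) = 0.385735
  p = 13/53 = 0.245283: log2(p) = -2.027481, -p*log2(p) = 0.497307
  p = 3/53 = 0.056604: log2(p) = -4.142958, -p*log2(p) = 0.234507
  p = 16/53 = 0.301887: log2(p) = -1.727920, -p*log2(p) = 0.521636
  p = 2/53 = 0.037736: log2(p) = -4.727920, -p*log2(p) = 0.178412
H = 0.485198 + 0.385735 + 0.497307 + 0.234507 + 0.521636 + 0.178412 = 2.302795

H = 2.3028 bits/symbol


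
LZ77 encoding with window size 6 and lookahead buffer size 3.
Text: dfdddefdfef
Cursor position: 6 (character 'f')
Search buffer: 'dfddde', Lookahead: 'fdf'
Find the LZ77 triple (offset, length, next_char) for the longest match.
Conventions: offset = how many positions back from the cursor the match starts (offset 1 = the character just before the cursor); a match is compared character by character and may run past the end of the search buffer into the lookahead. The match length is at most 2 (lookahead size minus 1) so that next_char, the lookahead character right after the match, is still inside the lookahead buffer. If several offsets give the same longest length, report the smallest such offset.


Try each offset into the search buffer:
  offset=1 (pos 5, char 'e'): match length 0
  offset=2 (pos 4, char 'd'): match length 0
  offset=3 (pos 3, char 'd'): match length 0
  offset=4 (pos 2, char 'd'): match length 0
  offset=5 (pos 1, char 'f'): match length 2
  offset=6 (pos 0, char 'd'): match length 0
Longest match has length 2 at offset 5.
next_char = character at position 6 + 2 = 8 -> 'f'

Best match: offset=5, length=2 (matching 'fd' starting at position 1)
LZ77 triple: (5, 2, 'f')


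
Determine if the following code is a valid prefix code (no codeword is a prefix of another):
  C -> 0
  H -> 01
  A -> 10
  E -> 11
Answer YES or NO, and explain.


Checking each pair (does one codeword prefix another?):
  C='0' vs H='01': prefix -- VIOLATION

NO -- this is NOT a valid prefix code. C (0) is a prefix of H (01).


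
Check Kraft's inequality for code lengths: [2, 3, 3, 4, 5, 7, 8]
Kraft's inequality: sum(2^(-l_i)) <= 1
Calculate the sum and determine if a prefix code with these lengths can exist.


Sum = 2^(-2) + 2^(-3) + 2^(-3) + 2^(-4) + 2^(-5) + 2^(-7) + 2^(-8)
    = 0.25 + 0.125 + 0.125 + 0.0625 + 0.03125 + 0.0078125 + 0.00390625
    = 155/256 = 0.60546875
Since 0.60546875 <= 1, Kraft's inequality IS satisfied.
A prefix code with these lengths CAN exist.

Kraft sum = 0.60546875. Satisfied.


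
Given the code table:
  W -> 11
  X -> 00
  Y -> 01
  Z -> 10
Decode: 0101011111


Decoding:
01 -> Y
01 -> Y
01 -> Y
11 -> W
11 -> W


Result: YYYWW


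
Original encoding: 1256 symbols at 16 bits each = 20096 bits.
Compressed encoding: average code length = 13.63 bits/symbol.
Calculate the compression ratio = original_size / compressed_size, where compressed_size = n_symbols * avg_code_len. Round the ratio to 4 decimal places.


original_size = n_symbols * orig_bits = 1256 * 16 = 20096 bits
compressed_size = n_symbols * avg_code_len = 1256 * 13.63 = 17119.28 bits
ratio = original_size / compressed_size = 20096 / 17119.28 = 1.1739

Compression ratio = 1.1739


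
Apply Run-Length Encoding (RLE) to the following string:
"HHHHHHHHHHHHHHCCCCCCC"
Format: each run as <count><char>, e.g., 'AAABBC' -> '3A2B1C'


Scanning runs left to right:
  i=0: run of 'H' x 14 -> '14H'
  i=14: run of 'C' x 7 -> '7C'

RLE = 14H7C


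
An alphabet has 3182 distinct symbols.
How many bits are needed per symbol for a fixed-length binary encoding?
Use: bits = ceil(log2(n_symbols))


log2(3182) = 11.6357
Bracket: 2^11 = 2048 < 3182 <= 2^12 = 4096
So ceil(log2(3182)) = 12

bits = ceil(log2(3182)) = ceil(11.6357) = 12 bits


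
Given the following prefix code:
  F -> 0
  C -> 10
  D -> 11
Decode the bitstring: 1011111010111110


Decoding step by step:
Bits 10 -> C
Bits 11 -> D
Bits 11 -> D
Bits 10 -> C
Bits 10 -> C
Bits 11 -> D
Bits 11 -> D
Bits 10 -> C


Decoded message: CDDCCDDC


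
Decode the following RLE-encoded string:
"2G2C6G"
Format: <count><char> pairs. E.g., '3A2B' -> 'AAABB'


Expanding each <count><char> pair:
  2G -> 'GG'
  2C -> 'CC'
  6G -> 'GGGGGG'

Decoded = GGCCGGGGGG


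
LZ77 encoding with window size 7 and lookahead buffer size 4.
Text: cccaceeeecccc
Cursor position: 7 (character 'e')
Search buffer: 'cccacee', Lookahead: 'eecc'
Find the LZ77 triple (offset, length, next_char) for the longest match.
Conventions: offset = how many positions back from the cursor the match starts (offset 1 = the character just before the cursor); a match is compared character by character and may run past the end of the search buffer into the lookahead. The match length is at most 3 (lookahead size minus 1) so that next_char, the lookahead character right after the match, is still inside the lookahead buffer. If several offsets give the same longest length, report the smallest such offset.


Try each offset into the search buffer:
  offset=1 (pos 6, char 'e'): match length 2
  offset=2 (pos 5, char 'e'): match length 2
  offset=3 (pos 4, char 'c'): match length 0
  offset=4 (pos 3, char 'a'): match length 0
  offset=5 (pos 2, char 'c'): match length 0
  offset=6 (pos 1, char 'c'): match length 0
  offset=7 (pos 0, char 'c'): match length 0
Longest match has length 2, found at offsets 1, 2; take the smallest, offset 1.
next_char = character at position 7 + 2 = 9 -> 'c'

Best match: offset=1, length=2 (matching 'ee' starting at position 6)
LZ77 triple: (1, 2, 'c')


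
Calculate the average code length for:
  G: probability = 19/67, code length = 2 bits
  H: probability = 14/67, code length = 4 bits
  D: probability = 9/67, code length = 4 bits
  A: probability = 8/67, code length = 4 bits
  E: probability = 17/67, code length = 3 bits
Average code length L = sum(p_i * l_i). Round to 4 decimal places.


Weighted contributions p_i * l_i:
  G: (19/67) * 2 = 38/67
  H: (14/67) * 4 = 56/67
  D: (9/67) * 4 = 36/67
  A: (8/67) * 4 = 32/67
  E: (17/67) * 3 = 51/67
Sum = (38 + 56 + 36 + 32 + 51)/67 = 213/67

L = 213/67 = 3.1791 bits/symbol


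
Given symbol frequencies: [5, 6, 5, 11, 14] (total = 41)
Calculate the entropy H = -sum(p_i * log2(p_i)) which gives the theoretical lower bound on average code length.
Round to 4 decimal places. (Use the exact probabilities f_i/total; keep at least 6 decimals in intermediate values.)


Per-symbol terms -p_i * log2(p_i) with p_i = f_i/41:
  p = 5/41 = 0.121951: log2(p) = -3.035624, -p*log2(p) = 0.370198
  p = 6/41 = 0.146341: log2(p) = -2.772590, -p*log2(p) = 0.405745
  p = 5/41 = 0.121951: log2(p) = -3.035624, -p*log2(p) = 0.370198
  p = 11/41 = 0.268293: log2(p) = -1.898120, -p*log2(p) = 0.509252
  p = 14/41 = 0.341463: log2(p) = -1.550197, -p*log2(p) = 0.529336
H = 0.370198 + 0.405745 + 0.370198 + 0.509252 + 0.529336 = 2.184729

H = 2.1847 bits/symbol


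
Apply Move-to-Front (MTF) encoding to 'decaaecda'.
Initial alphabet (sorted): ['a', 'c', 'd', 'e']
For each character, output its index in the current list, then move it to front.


MTF encoding:
'd': index 2 in ['a', 'c', 'd', 'e'] -> ['d', 'a', 'c', 'e']
'e': index 3 in ['d', 'a', 'c', 'e'] -> ['e', 'd', 'a', 'c']
'c': index 3 in ['e', 'd', 'a', 'c'] -> ['c', 'e', 'd', 'a']
'a': index 3 in ['c', 'e', 'd', 'a'] -> ['a', 'c', 'e', 'd']
'a': index 0 in ['a', 'c', 'e', 'd'] -> ['a', 'c', 'e', 'd']
'e': index 2 in ['a', 'c', 'e', 'd'] -> ['e', 'a', 'c', 'd']
'c': index 2 in ['e', 'a', 'c', 'd'] -> ['c', 'e', 'a', 'd']
'd': index 3 in ['c', 'e', 'a', 'd'] -> ['d', 'c', 'e', 'a']
'a': index 3 in ['d', 'c', 'e', 'a'] -> ['a', 'd', 'c', 'e']


Output: [2, 3, 3, 3, 0, 2, 2, 3, 3]


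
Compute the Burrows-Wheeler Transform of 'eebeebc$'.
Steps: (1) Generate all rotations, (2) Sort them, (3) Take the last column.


Rotations (sorted):
  0: $eebeebc -> last char: c
  1: bc$eebee -> last char: e
  2: beebc$ee -> last char: e
  3: c$eebeeb -> last char: b
  4: ebc$eebe -> last char: e
  5: ebeebc$e -> last char: e
  6: eebc$eeb -> last char: b
  7: eebeebc$ -> last char: $


BWT = ceebeeb$


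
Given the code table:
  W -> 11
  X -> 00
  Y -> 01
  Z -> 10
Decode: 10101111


Decoding:
10 -> Z
10 -> Z
11 -> W
11 -> W


Result: ZZWW


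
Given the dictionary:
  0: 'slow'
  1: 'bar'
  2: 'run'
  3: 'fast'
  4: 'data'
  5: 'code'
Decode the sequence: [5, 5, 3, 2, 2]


Look up each index in the dictionary:
  5 -> 'code'
  5 -> 'code'
  3 -> 'fast'
  2 -> 'run'
  2 -> 'run'

Decoded: "code code fast run run"


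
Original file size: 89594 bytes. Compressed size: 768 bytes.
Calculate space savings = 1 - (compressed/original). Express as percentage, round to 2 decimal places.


ratio = compressed/original = 768/89594 = 0.008572
savings = 1 - ratio = 1 - 0.008572 = 0.991428
as a percentage: 0.991428 * 100 = 99.14%

Space savings = 1 - 768/89594 = 99.14%


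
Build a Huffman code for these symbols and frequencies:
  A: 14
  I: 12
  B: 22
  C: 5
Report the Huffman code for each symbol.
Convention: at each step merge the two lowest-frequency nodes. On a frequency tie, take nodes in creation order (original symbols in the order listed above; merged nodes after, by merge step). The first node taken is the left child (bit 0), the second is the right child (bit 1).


Huffman tree construction:
Step 1: Merge C(5) + I(12) = 17
Step 2: Merge A(14) + (C+I)(17) = 31
Step 3: Merge B(22) + (A+(C+I))(31) = 53
Read each symbol's code off the tree from the root (left child = 0, right child = 1).

Codes:
  A: 10 (length 2)
  I: 111 (length 3)
  B: 0 (length 1)
  C: 110 (length 3)
Average code length: 101/53 = 1.9057 bits/symbol


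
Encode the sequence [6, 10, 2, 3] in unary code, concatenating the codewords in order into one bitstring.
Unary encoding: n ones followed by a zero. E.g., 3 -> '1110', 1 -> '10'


Encode each number as n ones followed by a terminating 0:
  6 -> 1111110 (7 bits)
  10 -> 11111111110 (11 bits)
  2 -> 110 (3 bits)
  3 -> 1110 (4 bits)
Total length = 7 + 11 + 3 + 4 = 25 bits.

Unary([6, 10, 2, 3]) = 1111110111111111101101110 (25 bits)


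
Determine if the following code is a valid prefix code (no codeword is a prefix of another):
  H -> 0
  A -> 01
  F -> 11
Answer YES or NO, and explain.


Checking each pair (does one codeword prefix another?):
  H='0' vs A='01': prefix -- VIOLATION

NO -- this is NOT a valid prefix code. H (0) is a prefix of A (01).


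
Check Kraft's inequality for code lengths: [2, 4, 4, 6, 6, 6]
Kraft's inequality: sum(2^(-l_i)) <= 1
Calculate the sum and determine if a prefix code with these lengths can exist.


Sum = 2^(-2) + 2^(-4) + 2^(-4) + 2^(-6) + 2^(-6) + 2^(-6)
    = 0.25 + 0.0625 + 0.0625 + 0.015625 + 0.015625 + 0.015625
    = 27/64 = 0.421875
Since 0.421875 <= 1, Kraft's inequality IS satisfied.
A prefix code with these lengths CAN exist.

Kraft sum = 0.421875. Satisfied.


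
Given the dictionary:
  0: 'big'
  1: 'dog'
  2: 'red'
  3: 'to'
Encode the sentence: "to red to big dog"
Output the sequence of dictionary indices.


Look up each word in the dictionary:
  'to' -> 3
  'red' -> 2
  'to' -> 3
  'big' -> 0
  'dog' -> 1

Encoded: [3, 2, 3, 0, 1]


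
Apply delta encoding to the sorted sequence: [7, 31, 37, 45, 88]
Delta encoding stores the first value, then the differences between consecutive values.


First value: 7
Deltas:
  31 - 7 = 24
  37 - 31 = 6
  45 - 37 = 8
  88 - 45 = 43


Delta encoded: [7, 24, 6, 8, 43]


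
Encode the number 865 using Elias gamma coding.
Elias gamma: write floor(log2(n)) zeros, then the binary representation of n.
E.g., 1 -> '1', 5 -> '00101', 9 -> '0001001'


num_bits = floor(log2(865)) + 1 = 10
leading_zeros = num_bits - 1 = 9
binary(865) = 1101100001

Elias gamma(865) = '000000000' + '1101100001' = 0000000001101100001 (19 bits)


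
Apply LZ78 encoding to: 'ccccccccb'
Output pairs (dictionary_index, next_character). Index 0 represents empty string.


LZ78 encoding steps:
Dictionary: {0: ''}
Step 1: w='' (idx 0), next='c' -> output (0, 'c'), add 'c' as idx 1
Step 2: w='c' (idx 1), next='c' -> output (1, 'c'), add 'cc' as idx 2
Step 3: w='cc' (idx 2), next='c' -> output (2, 'c'), add 'ccc' as idx 3
Step 4: w='cc' (idx 2), next='b' -> output (2, 'b'), add 'ccb' as idx 4


Encoded: [(0, 'c'), (1, 'c'), (2, 'c'), (2, 'b')]


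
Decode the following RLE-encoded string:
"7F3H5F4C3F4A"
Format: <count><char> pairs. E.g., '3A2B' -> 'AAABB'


Expanding each <count><char> pair:
  7F -> 'FFFFFFF'
  3H -> 'HHH'
  5F -> 'FFFFF'
  4C -> 'CCCC'
  3F -> 'FFF'
  4A -> 'AAAA'

Decoded = FFFFFFFHHHFFFFFCCCCFFFAAAA


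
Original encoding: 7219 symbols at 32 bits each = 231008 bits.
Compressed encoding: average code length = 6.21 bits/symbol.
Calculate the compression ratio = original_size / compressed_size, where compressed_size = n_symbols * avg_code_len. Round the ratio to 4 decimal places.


original_size = n_symbols * orig_bits = 7219 * 32 = 231008 bits
compressed_size = n_symbols * avg_code_len = 7219 * 6.21 = 44829.99 bits
ratio = original_size / compressed_size = 231008 / 44829.99 = 5.153

Compression ratio = 5.153


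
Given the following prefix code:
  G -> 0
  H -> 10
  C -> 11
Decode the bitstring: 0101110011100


Decoding step by step:
Bits 0 -> G
Bits 10 -> H
Bits 11 -> C
Bits 10 -> H
Bits 0 -> G
Bits 11 -> C
Bits 10 -> H
Bits 0 -> G


Decoded message: GHCHGCHG


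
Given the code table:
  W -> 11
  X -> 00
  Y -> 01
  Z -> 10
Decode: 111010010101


Decoding:
11 -> W
10 -> Z
10 -> Z
01 -> Y
01 -> Y
01 -> Y


Result: WZZYYY


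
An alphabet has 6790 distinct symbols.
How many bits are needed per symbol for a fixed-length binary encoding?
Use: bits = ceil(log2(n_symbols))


log2(6790) = 12.7292
Bracket: 2^12 = 4096 < 6790 <= 2^13 = 8192
So ceil(log2(6790)) = 13

bits = ceil(log2(6790)) = ceil(12.7292) = 13 bits


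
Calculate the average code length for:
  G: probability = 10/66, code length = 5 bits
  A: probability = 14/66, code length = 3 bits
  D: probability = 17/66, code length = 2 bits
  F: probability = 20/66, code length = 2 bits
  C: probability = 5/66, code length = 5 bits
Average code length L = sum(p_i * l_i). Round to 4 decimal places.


Weighted contributions p_i * l_i:
  G: (10/66) * 5 = 50/66
  A: (14/66) * 3 = 42/66
  D: (17/66) * 2 = 34/66
  F: (20/66) * 2 = 40/66
  C: (5/66) * 5 = 25/66
Sum = (50 + 42 + 34 + 40 + 25)/66 = 191/66

L = 191/66 = 2.8939 bits/symbol


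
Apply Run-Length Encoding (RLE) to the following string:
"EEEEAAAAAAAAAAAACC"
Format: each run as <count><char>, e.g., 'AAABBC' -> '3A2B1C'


Scanning runs left to right:
  i=0: run of 'E' x 4 -> '4E'
  i=4: run of 'A' x 12 -> '12A'
  i=16: run of 'C' x 2 -> '2C'

RLE = 4E12A2C


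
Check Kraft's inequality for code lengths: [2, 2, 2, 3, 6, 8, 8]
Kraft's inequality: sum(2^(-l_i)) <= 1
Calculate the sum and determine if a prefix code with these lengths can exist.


Sum = 2^(-2) + 2^(-2) + 2^(-2) + 2^(-3) + 2^(-6) + 2^(-8) + 2^(-8)
    = 0.25 + 0.25 + 0.25 + 0.125 + 0.015625 + 0.00390625 + 0.00390625
    = 230/256 = 0.8984375
Since 0.8984375 <= 1, Kraft's inequality IS satisfied.
A prefix code with these lengths CAN exist.

Kraft sum = 0.8984375. Satisfied.
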